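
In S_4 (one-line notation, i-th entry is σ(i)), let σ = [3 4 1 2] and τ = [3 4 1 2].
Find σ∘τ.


σ∘τ: apply τ first, then σ
1 →τ 3 →σ 1
2 →τ 4 →σ 2
3 →τ 1 →σ 3
4 →τ 2 →σ 4

σ∘τ = [1 2 3 4]


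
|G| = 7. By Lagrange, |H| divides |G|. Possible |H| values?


Lagrange's theorem: |H| divides |G|
|G| = 7
Divisors of 7: 1, 7

Possible subgroup orders: {1, 7}


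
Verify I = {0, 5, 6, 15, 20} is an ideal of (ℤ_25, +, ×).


Check ideal conditions for I = {0, 5, 6, 15, 20} in ℤ_25:
(1) I is an additive subgroup? No
(2) For r ∈ ℤ_25 and a ∈ I: r·a ∈ I? No  [counterexample: r=2, a=5, r·a mod 25 = 10 ∉ I]

No, I is not an ideal of ℤ_25


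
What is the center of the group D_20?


Z(G) = {g ∈ G | gx = xg for all x ∈ G}
For even n, Z(D_n) = {e, r^(n/2)}: the 180° rotation r^10 commutes with every reflection and rotation

Z(D_20) = {e, r^10}


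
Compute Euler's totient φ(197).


Factor n: 197 = 197
φ(n) = n · ∏(1 - 1/p) over distinct primes p | n
φ(197) = 197 · (1 - 1/197) = 196

φ(197) = 196


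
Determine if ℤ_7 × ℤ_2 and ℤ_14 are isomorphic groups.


Comparing ℤ_7 × ℤ_2 and ℤ_14:
gcd(7,2) = 1, so ℤ_7 × ℤ_2 ≅ ℤ_14 (CRT)

Yes, ℤ_7 × ℤ_2 ≅ ℤ_14


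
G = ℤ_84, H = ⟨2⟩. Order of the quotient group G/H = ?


|⟨2⟩| = n / gcd(2, 84) = 84 / 2 = 42
H is normal (ℤ_84 is abelian).
|G/H| = |G| / |H| = 84 / 42 = 2

|G/H| = 2


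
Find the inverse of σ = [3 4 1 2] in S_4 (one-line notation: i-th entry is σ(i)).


To find σ⁻¹, swap domain and range:
σ(1) = 3 → σ⁻¹(3) = 1
σ(2) = 4 → σ⁻¹(4) = 2
σ(3) = 1 → σ⁻¹(1) = 3
σ(4) = 2 → σ⁻¹(2) = 4

σ⁻¹ = [3 4 1 2]


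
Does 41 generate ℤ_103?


g generates ℤ_n iff gcd(g, n) = 1
gcd(41, 103) = 1
Since gcd = 1, 41 is a generator.

Yes, 41 generates ℤ_103


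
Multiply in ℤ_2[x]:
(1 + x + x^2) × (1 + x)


Expand and collect like terms; reduce coefficients mod 2:
x^0: 1·1 = 1 ≡ 1 (mod 2)
x^1: 1·1 + 1·1 = 2 ≡ 0 (mod 2)
x^2: 1·1 + 1·1 = 2 ≡ 0 (mod 2)
x^3: 1·1 = 1 ≡ 1 (mod 2)
Result: 1 + x^3

f · g = 1 + x^3


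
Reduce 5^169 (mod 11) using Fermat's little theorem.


Fermat's little theorem: if p is prime and gcd(a,p)=1, then a^(p-1) ≡ 1 (mod p)
p = 11 is prime, gcd(5,11) = 1
Reduce exponent: 169 mod 10 = 9
So 5^169 ≡ 5^9 (mod 11)
5^9 mod 11 = 9

5^169 ≡ 9 (mod 11)


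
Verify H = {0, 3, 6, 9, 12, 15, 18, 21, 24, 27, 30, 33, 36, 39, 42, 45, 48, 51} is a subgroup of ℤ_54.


Subgroup test for H = {0, 3, 6, 9, 12, 15, 18, 21, 24, 27, 30, 33, 36, 39, 42, 45, 48, 51} in (ℤ_54, +):
(1) 0 ∈ H? Yes
(2) Closure: for all a,b ∈ H, (a+b) mod 54 ∈ H? Yes
(3) Inverses: for all a ∈ H, -a mod 54 ∈ H? Yes

Yes, H is a subgroup of ℤ_54


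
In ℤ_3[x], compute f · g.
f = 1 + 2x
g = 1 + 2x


Expand and collect like terms; reduce coefficients mod 3:
x^0: 1·1 = 1 ≡ 1 (mod 3)
x^1: 1·2 + 2·1 = 4 ≡ 1 (mod 3)
x^2: 2·2 = 4 ≡ 1 (mod 3)
Result: 1 + x + x^2

f · g = 1 + x + x^2


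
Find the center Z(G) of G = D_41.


Z(G) = {g ∈ G | gx = xg for all x ∈ G}
For odd n, Z(D_n) = {e}: no nontrivial rotation commutes with all reflections

Z(D_41) = {e}


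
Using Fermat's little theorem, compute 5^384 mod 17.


Fermat's little theorem: if p is prime and gcd(a,p)=1, then a^(p-1) ≡ 1 (mod p)
p = 17 is prime, gcd(5,17) = 1
Reduce exponent: 384 mod 16 = 0
So 5^384 ≡ 5^0 (mod 17)
5^0 = 1

5^384 ≡ 1 (mod 17)


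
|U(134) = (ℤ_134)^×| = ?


U(n) is the group of units mod n; |U(n)| = φ(n)
|U(134)| = φ(134) = 66

|U(134) = (ℤ_134)^×| = 66


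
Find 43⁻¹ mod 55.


Use the extended Euclidean algorithm to write 1 = 43·s + 55·t; then s mod 55 is the inverse.
Euclidean algorithm:
  43 = 0·55 + 43
  55 = 1·43 + 12
  43 = 3·12 + 7
  12 = 1·7 + 5
  7 = 1·5 + 2
  5 = 2·2 + 1
  2 = 2·1 + 0
gcd(43,55) = 1
Back-substitution gives: 43·(-23) + 55·(18) = 1
So 43⁻¹ ≡ -23 ≡ 32 (mod 55)
Check: 43 × 32 = 1376 ≡ 1 (mod 55) ✓

43⁻¹ ≡ 32 (mod 55)


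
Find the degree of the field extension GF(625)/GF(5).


GF(625) = GF(5^4), so the extension degree is 4

[GF(625)/GF(5)] = 4


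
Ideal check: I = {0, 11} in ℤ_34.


Check ideal conditions for I = {0, 11} in ℤ_34:
(1) I is an additive subgroup? No
(2) For r ∈ ℤ_34 and a ∈ I: r·a ∈ I? No  [counterexample: r=2, a=11, r·a mod 34 = 22 ∉ I]

No, I is not an ideal of ℤ_34


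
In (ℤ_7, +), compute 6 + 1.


Operation: addition mod 7
6 + 1 = (a + b) mod 7 with a = 6, b = 1

6 + 1 = 0


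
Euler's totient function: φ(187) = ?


Factor n: 187 = 11 × 17
φ(n) = n · ∏(1 - 1/p) over distinct primes p | n
φ(187) = 187 · (1 - 1/11) · (1 - 1/17) = 160

φ(187) = 160


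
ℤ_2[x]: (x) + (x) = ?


Add coefficients mod 2:
x^0: 0 + 0 = 0 (mod 2)
x^1: 1 + 1 = 0 (mod 2)
Result: 0

f + g = 0


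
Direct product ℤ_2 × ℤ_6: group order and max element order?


|ℤ_2 × ℤ_6| = 2 × 6 = 12
Max element order = lcm(2,6) = 6
Cyclic? No (gcd=2)

|ℤ_2×ℤ_6| = 12, max element order = 6


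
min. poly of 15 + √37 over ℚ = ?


Let α = 15 + √37. Then α - 15 = √37, so (α - 15)² = 37, giving α² - 30α + 188 = 0. Degree 2 and α ∉ ℚ, so this is the minimal polynomial.

Minimal polynomial: x² - 30x + 188


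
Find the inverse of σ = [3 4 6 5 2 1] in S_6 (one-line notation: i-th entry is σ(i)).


To find σ⁻¹, swap domain and range:
σ(1) = 3 → σ⁻¹(3) = 1
σ(2) = 4 → σ⁻¹(4) = 2
σ(3) = 6 → σ⁻¹(6) = 3
σ(4) = 5 → σ⁻¹(5) = 4
σ(5) = 2 → σ⁻¹(2) = 5
σ(6) = 1 → σ⁻¹(1) = 6

σ⁻¹ = [6 5 1 2 4 3]


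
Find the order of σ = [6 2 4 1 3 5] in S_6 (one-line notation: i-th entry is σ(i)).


Cycle decomposition: (1 6 5 3 4)
Cycle lengths: 5
Order = lcm(5) = 5

ord(σ) = 5


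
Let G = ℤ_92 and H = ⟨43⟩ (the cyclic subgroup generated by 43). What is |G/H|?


|⟨43⟩| = n / gcd(43, 92) = 92 / 1 = 92
H is normal (ℤ_92 is abelian).
|G/H| = |G| / |H| = 92 / 92 = 1

|G/H| = 1


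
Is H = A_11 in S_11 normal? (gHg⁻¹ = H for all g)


H = A_11 in S_11
A_11 has index 2 in S_11, and every subgroup of index 2 is normal

Yes, normal subgroup


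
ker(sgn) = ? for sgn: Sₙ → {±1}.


Kernel = preimage of identity
ker(sgn) = even permutations = Aₙ

ker(sgn) = Aₙ


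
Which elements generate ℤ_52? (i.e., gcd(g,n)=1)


g generates ℤ_n iff gcd(g,n) = 1
Prime factors of 52: 2, 13
Generators are g ∈ {1,...,51} not divisible by any of these primes.
Generators: {1, 3, 5, 7, 9, 11, 15, 17, 19, 21, 23, 25, 27, 29, 31, 33, 35, 37, 41, 43, 45, 47, 49, 51}
Number of generators = φ(52) = 24

Generators of ℤ_52 = {1, 3, 5, 7, 9, 11, 15, 17, 19, 21, 23, 25, 27, 29, 31, 33, 35, 37, 41, 43, 45, 47, 49, 51}


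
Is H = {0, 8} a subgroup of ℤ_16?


Subgroup test for H = {0, 8} in (ℤ_16, +):
(1) 0 ∈ H? Yes
(2) Closure: for all a,b ∈ H, (a+b) mod 16 ∈ H? Yes
(3) Inverses: for all a ∈ H, -a mod 16 ∈ H? Yes

Yes, H is a subgroup of ℤ_16


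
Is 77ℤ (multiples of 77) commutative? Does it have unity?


77ℤ is a commutative ring under +,× but has no multiplicative identity (1 ∉ 77ℤ); it has no zero divisors, but without unity it is not an integral domain
Commutative: Yes
Integral domain: No
Has unity: No

77ℤ (multiples of 77): Commutative=Yes, Unity=No


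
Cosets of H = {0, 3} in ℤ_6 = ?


H = {0, 3}, |H| = 2
Number of cosets = |G|/|H| = 6/2 = 3
0 + H = {0, 3}
1 + H = {1, 4}
2 + H = {2, 5}

Cosets: 0+H={0,3}; 1+H={1,4}; 2+H={2,5}


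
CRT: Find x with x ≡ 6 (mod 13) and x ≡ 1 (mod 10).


m₁ = 13, m₂ = 10, gcd = 1, so CRT applies. M = m₁·m₂ = 130
Let M₁ = M/m₁ = 10, M₂ = M/m₂ = 13
Find y₁ ≡ M₁⁻¹ (mod m₁): 10⁻¹ ≡ 4 (mod 13)
Find y₂ ≡ M₂⁻¹ (mod m₂): 13⁻¹ ≡ 7 (mod 10)
x = a₁·M₁·y₁ + a₂·M₂·y₂ = 6·10·4 + 1·13·7 = 331
Reduce mod 130: x ≡ 71
Check: 71 mod 13 = 6 ✓, 71 mod 10 = 1 ✓

x ≡ 71 (mod 130)


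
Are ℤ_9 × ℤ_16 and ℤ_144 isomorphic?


Comparing ℤ_9 × ℤ_16 and ℤ_144:
gcd(9,16) = 1, so ℤ_9 × ℤ_16 ≅ ℤ_144 (CRT)

Yes, ℤ_9 × ℤ_16 ≅ ℤ_144


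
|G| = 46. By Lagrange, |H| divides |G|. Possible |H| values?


Lagrange's theorem: |H| divides |G|
|G| = 46
Divisors of 46: 1, 2, 23, 46

Possible subgroup orders: {1, 2, 23, 46}


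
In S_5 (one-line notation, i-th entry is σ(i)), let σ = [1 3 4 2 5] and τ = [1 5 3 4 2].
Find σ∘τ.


σ∘τ: apply τ first, then σ
1 →τ 1 →σ 1
2 →τ 5 →σ 5
3 →τ 3 →σ 4
4 →τ 4 →σ 2
5 →τ 2 →σ 3

σ∘τ = [1 5 4 2 3]


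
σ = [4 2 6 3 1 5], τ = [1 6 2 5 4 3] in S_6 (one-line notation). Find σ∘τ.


σ∘τ: apply τ first, then σ
1 →τ 1 →σ 4
2 →τ 6 →σ 5
3 →τ 2 →σ 2
4 →τ 5 →σ 1
5 →τ 4 →σ 3
6 →τ 3 →σ 6

σ∘τ = [4 5 2 1 3 6]


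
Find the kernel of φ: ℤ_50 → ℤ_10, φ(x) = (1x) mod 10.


Kernel = preimage of identity
ker(φ) = {x ∈ ℤ_50 : 1x ≡ 0 (mod 10)}. Since 10 | 50, φ is well-defined. The kernel is the cyclic subgroup ⟨10⟩ of ℤ_50 (order 5), i.e. {0, 10, 20, 30, 40}

ker(φ) = {0, 10, 20, 30, 40}


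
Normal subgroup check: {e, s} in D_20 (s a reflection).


H = {e, s} in D_20 (s a reflection)
r·s·r⁻¹ = sr⁻² ≠ s for n ≥ 3, so {e, s} is not closed under conjugation

No, not a normal subgroup


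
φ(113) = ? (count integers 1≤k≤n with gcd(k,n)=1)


Factor n: 113 = 113
φ(n) = n · ∏(1 - 1/p) over distinct primes p | n
φ(113) = 113 · (1 - 1/113) = 112

φ(113) = 112


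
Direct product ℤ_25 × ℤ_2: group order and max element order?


|ℤ_25 × ℤ_2| = 25 × 2 = 50
Max element order = lcm(25,2) = 50
Cyclic? Yes (gcd=1)

|ℤ_25×ℤ_2| = 50, max element order = 50


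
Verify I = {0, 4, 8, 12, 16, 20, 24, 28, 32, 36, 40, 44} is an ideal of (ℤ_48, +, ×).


Check ideal conditions for I = {0, 4, 8, 12, 16, 20, 24, 28, 32, 36, 40, 44} in ℤ_48:
(1) I is an additive subgroup? Yes
(2) For r ∈ ℤ_48 and a ∈ I: r·a ∈ I? Yes

Yes, I is an ideal of ℤ_48


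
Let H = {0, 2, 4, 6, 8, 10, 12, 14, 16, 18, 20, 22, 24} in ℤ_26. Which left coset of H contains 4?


4 + H = {4 + h (mod 26) : h ∈ H}
4+0=4, 4+2=6, 4+4=8, 4+6=10, 4+8=12, 4+10=14, 4+12=16, 4+14=18, 4+16=20, 4+18=22, 4+20=24, 4+22=0, 4+24=2
4 + H = {0, 2, 4, 6, 8, 10, 12, 14, 16, 18, 20, 22, 24} = 0 + H

4 + H = {0, 2, 4, 6, 8, 10, 12, 14, 16, 18, 20, 22, 24}


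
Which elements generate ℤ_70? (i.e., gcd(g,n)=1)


g generates ℤ_n iff gcd(g,n) = 1
Prime factors of 70: 2, 5, 7
Generators are g ∈ {1,...,69} not divisible by any of these primes.
Generators: {1, 3, 9, 11, 13, 17, 19, 23, 27, 29, 31, 33, 37, 39, 41, 43, 47, 51, 53, 57, 59, 61, 67, 69}
Number of generators = φ(70) = 24

Generators of ℤ_70 = {1, 3, 9, 11, 13, 17, 19, 23, 27, 29, 31, 33, 37, 39, 41, 43, 47, 51, 53, 57, 59, 61, 67, 69}


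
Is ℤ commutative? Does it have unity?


integers form a commutative ring with unity 1; no zero divisors
Commutative: Yes
Integral domain: Yes
Has unity: Yes

ℤ: Commutative=Yes, Unity=Yes


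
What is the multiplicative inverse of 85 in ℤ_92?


Use the extended Euclidean algorithm to write 1 = 85·s + 92·t; then s mod 92 is the inverse.
Euclidean algorithm:
  85 = 0·92 + 85
  92 = 1·85 + 7
  85 = 12·7 + 1
  7 = 7·1 + 0
gcd(85,92) = 1
Back-substitution gives: 85·(13) + 92·(-12) = 1
So 85⁻¹ ≡ 13 ≡ 13 (mod 92)
Check: 85 × 13 = 1105 ≡ 1 (mod 92) ✓

85⁻¹ ≡ 13 (mod 92)


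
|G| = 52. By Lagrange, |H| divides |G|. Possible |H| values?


Lagrange's theorem: |H| divides |G|
|G| = 52
Divisors of 52: 1, 2, 4, 13, 26, 52

Possible subgroup orders: {1, 2, 4, 13, 26, 52}


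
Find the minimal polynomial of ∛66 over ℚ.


∛66 satisfies x³ - 66 = 0, irreducible over ℚ (no rational root; 66 is not a perfect cube)

Minimal polynomial: x³ - 66


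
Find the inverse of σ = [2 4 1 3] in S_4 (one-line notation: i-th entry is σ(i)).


To find σ⁻¹, swap domain and range:
σ(1) = 2 → σ⁻¹(2) = 1
σ(2) = 4 → σ⁻¹(4) = 2
σ(3) = 1 → σ⁻¹(1) = 3
σ(4) = 3 → σ⁻¹(3) = 4

σ⁻¹ = [3 1 4 2]


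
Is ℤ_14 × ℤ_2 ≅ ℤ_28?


Comparing ℤ_14 × ℤ_2 and ℤ_28:
gcd(14,2) = 2 ≠ 1. Max element order in ℤ_14×ℤ_2 is lcm(14,2) = 14 < 28, so it has no element of order 28

No, ℤ_14 × ℤ_2 ≇ ℤ_28


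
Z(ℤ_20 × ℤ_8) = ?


Z(G) = {g ∈ G | gx = xg for all x ∈ G}
Direct product of abelian groups is abelian, so Z(G) = G

Z(ℤ_20 × ℤ_8) = ℤ_20 × ℤ_8


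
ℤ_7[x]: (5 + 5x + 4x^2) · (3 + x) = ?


Expand and collect like terms; reduce coefficients mod 7:
x^0: 5·3 = 15 ≡ 1 (mod 7)
x^1: 5·1 + 5·3 = 20 ≡ 6 (mod 7)
x^2: 5·1 + 4·3 = 17 ≡ 3 (mod 7)
x^3: 4·1 = 4 ≡ 4 (mod 7)
Result: 1 + 6x + 3x^2 + 4x^3

f · g = 1 + 6x + 3x^2 + 4x^3


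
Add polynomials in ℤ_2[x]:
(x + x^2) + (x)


Add coefficients mod 2:
x^0: 0 + 0 = 0 (mod 2)
x^1: 1 + 1 = 0 (mod 2)
x^2: 1 + 0 = 1 (mod 2)
Result: x^2

f + g = x^2


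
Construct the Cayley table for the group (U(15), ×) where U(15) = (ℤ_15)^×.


Elements: {1, 2, 4, 7, 8, 11, 13, 14}
Operation: multiplication mod 15
Entry (a, b) = (a × b) mod 15

Cayley table:
   |  1 |  2 |  4 |  7 |  8 | 11 | 13 | 14
 1 |  1 |  2 |  4 |  7 |  8 | 11 | 13 | 14
 2 |  2 |  4 |  8 | 14 |  1 |  7 | 11 | 13
 4 |  4 |  8 |  1 | 13 |  2 | 14 |  7 | 11
 7 |  7 | 14 | 13 |  4 | 11 |  2 |  1 |  8
 8 |  8 |  1 |  2 | 11 |  4 | 13 | 14 |  7
11 | 11 |  7 | 14 |  2 | 13 |  1 |  8 |  4
13 | 13 | 11 |  7 |  1 | 14 |  8 |  4 |  2
14 | 14 | 13 | 11 |  8 |  7 |  4 |  2 |  1


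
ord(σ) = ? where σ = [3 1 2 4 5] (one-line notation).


Cycle decomposition: (1 3 2)
Cycle lengths: 3
Order = lcm(3) = 3

ord(σ) = 3


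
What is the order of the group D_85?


|D_n| = 2n (n rotations and n reflections)
|D_85| = 2×85 = 170

|D_85| = 170


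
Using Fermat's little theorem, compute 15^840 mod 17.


Fermat's little theorem: if p is prime and gcd(a,p)=1, then a^(p-1) ≡ 1 (mod p)
p = 17 is prime, gcd(15,17) = 1
Reduce exponent: 840 mod 16 = 8
So 15^840 ≡ 15^8 (mod 17)
15^8 mod 17 = 1

15^840 ≡ 1 (mod 17)


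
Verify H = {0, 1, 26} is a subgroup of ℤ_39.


Subgroup test for H = {0, 1, 26} in (ℤ_39, +):
(1) 0 ∈ H? Yes
(2) Closure: for all a,b ∈ H, (a+b) mod 39 ∈ H? No  [counterexample: 1 + 1 = 2 ∉ H]
(3) Inverses: for all a ∈ H, -a mod 39 ∈ H? No

No, H is not a subgroup of ℤ_39


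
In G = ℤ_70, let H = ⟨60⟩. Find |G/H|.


|⟨60⟩| = n / gcd(60, 70) = 70 / 10 = 7
H is normal (ℤ_70 is abelian).
|G/H| = |G| / |H| = 70 / 7 = 10

|G/H| = 10


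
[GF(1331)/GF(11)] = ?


GF(1331) = GF(11^3), so the extension degree is 3

[GF(1331)/GF(11)] = 3


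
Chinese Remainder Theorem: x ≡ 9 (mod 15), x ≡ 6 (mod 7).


m₁ = 15, m₂ = 7, gcd = 1, so CRT applies. M = m₁·m₂ = 105
Let M₁ = M/m₁ = 7, M₂ = M/m₂ = 15
Find y₁ ≡ M₁⁻¹ (mod m₁): 7⁻¹ ≡ 13 (mod 15)
Find y₂ ≡ M₂⁻¹ (mod m₂): 15⁻¹ ≡ 1 (mod 7)
x = a₁·M₁·y₁ + a₂·M₂·y₂ = 9·7·13 + 6·15·1 = 909
Reduce mod 105: x ≡ 69
Check: 69 mod 15 = 9 ✓, 69 mod 7 = 6 ✓

x ≡ 69 (mod 105)


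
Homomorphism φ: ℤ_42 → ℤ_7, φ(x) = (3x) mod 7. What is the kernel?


Kernel = preimage of identity
ker(φ) = {x ∈ ℤ_42 : 3x ≡ 0 (mod 7)}. Since 7 | 42, φ is well-defined. The kernel is the cyclic subgroup ⟨7⟩ of ℤ_42 (order 6), i.e. {0, 7, 14, 21, 28, 35}

ker(φ) = {0, 7, 14, 21, 28, 35}


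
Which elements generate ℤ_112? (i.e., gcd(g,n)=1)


g generates ℤ_n iff gcd(g,n) = 1
Prime factors of 112: 2, 7
Generators are g ∈ {1,...,111} not divisible by any of these primes.
Generators: {1, 3, 5, 9, 11, 13, 15, 17, 19, 23, 25, 27, 29, 31, 33, 37, 39, 41, 43, 45, 47, 51, 53, 55, 57, 59, 61, 65, 67, 69, 71, 73, 75, 79, 81, 83, 85, 87, 89, 93, 95, 97, 99, 101, 103, 107, 109, 111}
Number of generators = φ(112) = 48

Generators of ℤ_112 = {1, 3, 5, 9, 11, 13, 15, 17, 19, 23, 25, 27, 29, 31, 33, 37, 39, 41, 43, 45, 47, 51, 53, 55, 57, 59, 61, 65, 67, 69, 71, 73, 75, 79, 81, 83, 85, 87, 89, 93, 95, 97, 99, 101, 103, 107, 109, 111}


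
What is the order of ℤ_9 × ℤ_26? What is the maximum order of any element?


|ℤ_9 × ℤ_26| = 9 × 26 = 234
Max element order = lcm(9,26) = 234
Cyclic? Yes (gcd=1)

|ℤ_9×ℤ_26| = 234, max element order = 234


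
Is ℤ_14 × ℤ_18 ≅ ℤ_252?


Comparing ℤ_14 × ℤ_18 and ℤ_252:
gcd(14,18) = 2 ≠ 1. Max element order in ℤ_14×ℤ_18 is lcm(14,18) = 126 < 252, so it has no element of order 252

No, ℤ_14 × ℤ_18 ≇ ℤ_252


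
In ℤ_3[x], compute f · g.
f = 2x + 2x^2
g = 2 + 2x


Expand and collect like terms; reduce coefficients mod 3:
x^0: 0·2 = 0 ≡ 0 (mod 3)
x^1: 0·2 + 2·2 = 4 ≡ 1 (mod 3)
x^2: 2·2 + 2·2 = 8 ≡ 2 (mod 3)
x^3: 2·2 = 4 ≡ 1 (mod 3)
Result: x + 2x^2 + x^3

f · g = x + 2x^2 + x^3


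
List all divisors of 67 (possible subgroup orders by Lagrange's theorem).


Lagrange's theorem: |H| divides |G|
|G| = 67
Divisors of 67: 1, 67

Possible subgroup orders: {1, 67}


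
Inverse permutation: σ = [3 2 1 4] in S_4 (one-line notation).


To find σ⁻¹, swap domain and range:
σ(1) = 3 → σ⁻¹(3) = 1
σ(2) = 2 → σ⁻¹(2) = 2
σ(3) = 1 → σ⁻¹(1) = 3
σ(4) = 4 → σ⁻¹(4) = 4

σ⁻¹ = [3 2 1 4]


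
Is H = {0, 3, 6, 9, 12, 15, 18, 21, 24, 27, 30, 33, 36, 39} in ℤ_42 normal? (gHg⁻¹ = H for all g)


H = {0, 3, 6, 9, 12, 15, 18, 21, 24, 27, 30, 33, 36, 39} in ℤ_42
ℤ_42 is abelian; every subgroup of an abelian group is normal

Yes, normal subgroup


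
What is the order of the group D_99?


|D_n| = 2n (n rotations and n reflections)
|D_99| = 2×99 = 198

|D_99| = 198


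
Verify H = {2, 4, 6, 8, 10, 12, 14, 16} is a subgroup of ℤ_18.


Subgroup test for H = {2, 4, 6, 8, 10, 12, 14, 16} in (ℤ_18, +):
(1) 0 ∈ H? No
(2) Closure: for all a,b ∈ H, (a+b) mod 18 ∈ H? No  [counterexample: 2 + 16 = 0 ∉ H]
(3) Inverses: for all a ∈ H, -a mod 18 ∈ H? Yes

No, H is not a subgroup of ℤ_18


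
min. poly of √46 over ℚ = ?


√46 satisfies x² - 46 = 0, irreducible over ℚ since 46 is squarefree

Minimal polynomial: x² - 46


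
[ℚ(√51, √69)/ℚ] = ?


[ℚ(√51,√69):ℚ] = [ℚ(√51,√69):ℚ(√51)]·[ℚ(√51):ℚ] = 2·2 = 4

[ℚ(√51, √69)/ℚ] = 4


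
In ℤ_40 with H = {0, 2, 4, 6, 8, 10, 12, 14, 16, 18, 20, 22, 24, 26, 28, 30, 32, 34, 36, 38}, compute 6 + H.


6 + H = {6 + h (mod 40) : h ∈ H}
6+0=6, 6+2=8, 6+4=10, 6+6=12, 6+8=14, 6+10=16, 6+12=18, 6+14=20, 6+16=22, 6+18=24, 6+20=26, 6+22=28, 6+24=30, 6+26=32, 6+28=34, 6+30=36, 6+32=38, 6+34=0, 6+36=2, 6+38=4
6 + H = {0, 2, 4, 6, 8, 10, 12, 14, 16, 18, 20, 22, 24, 26, 28, 30, 32, 34, 36, 38} = 0 + H

6 + H = {0, 2, 4, 6, 8, 10, 12, 14, 16, 18, 20, 22, 24, 26, 28, 30, 32, 34, 36, 38}


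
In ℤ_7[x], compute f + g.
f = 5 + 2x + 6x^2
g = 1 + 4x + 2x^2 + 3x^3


Add coefficients mod 7:
x^0: 5 + 1 = 6 (mod 7)
x^1: 2 + 4 = 6 (mod 7)
x^2: 6 + 2 = 1 (mod 7)
x^3: 0 + 3 = 3 (mod 7)
Result: 6 + 6x + x^2 + 3x^3

f + g = 6 + 6x + x^2 + 3x^3


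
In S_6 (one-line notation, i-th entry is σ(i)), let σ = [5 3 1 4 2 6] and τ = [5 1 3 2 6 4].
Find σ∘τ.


σ∘τ: apply τ first, then σ
1 →τ 5 →σ 2
2 →τ 1 →σ 5
3 →τ 3 →σ 1
4 →τ 2 →σ 3
5 →τ 6 →σ 6
6 →τ 4 →σ 4

σ∘τ = [2 5 1 3 6 4]


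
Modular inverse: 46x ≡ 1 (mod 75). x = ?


Use the extended Euclidean algorithm to write 1 = 46·s + 75·t; then s mod 75 is the inverse.
Euclidean algorithm:
  46 = 0·75 + 46
  75 = 1·46 + 29
  46 = 1·29 + 17
  29 = 1·17 + 12
  17 = 1·12 + 5
  12 = 2·5 + 2
  5 = 2·2 + 1
  2 = 2·1 + 0
gcd(46,75) = 1
Back-substitution gives: 46·(31) + 75·(-19) = 1
So 46⁻¹ ≡ 31 ≡ 31 (mod 75)
Check: 46 × 31 = 1426 ≡ 1 (mod 75) ✓

46⁻¹ ≡ 31 (mod 75)


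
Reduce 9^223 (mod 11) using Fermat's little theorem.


Fermat's little theorem: if p is prime and gcd(a,p)=1, then a^(p-1) ≡ 1 (mod p)
p = 11 is prime, gcd(9,11) = 1
Reduce exponent: 223 mod 10 = 3
So 9^223 ≡ 9^3 (mod 11)
9^3 mod 11 = 3

9^223 ≡ 3 (mod 11)


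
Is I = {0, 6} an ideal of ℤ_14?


Check ideal conditions for I = {0, 6} in ℤ_14:
(1) I is an additive subgroup? No
(2) For r ∈ ℤ_14 and a ∈ I: r·a ∈ I? No  [counterexample: r=2, a=6, r·a mod 14 = 12 ∉ I]

No, I is not an ideal of ℤ_14


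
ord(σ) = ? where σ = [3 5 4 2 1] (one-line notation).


Cycle decomposition: (1 3 4 2 5)
Cycle lengths: 5
Order = lcm(5) = 5

ord(σ) = 5


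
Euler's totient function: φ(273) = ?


Factor n: 273 = 3 × 7 × 13
φ(n) = n · ∏(1 - 1/p) over distinct primes p | n
φ(273) = 273 · (1 - 1/3) · (1 - 1/7) · (1 - 1/13) = 144

φ(273) = 144


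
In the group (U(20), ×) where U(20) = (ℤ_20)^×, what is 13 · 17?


Operation: multiplication mod 20
13 · 17 = (a × b) mod 20 with a = 13, b = 17

13 · 17 = 1


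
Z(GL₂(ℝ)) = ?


Z(G) = {g ∈ G | gx = xg for all x ∈ G}
Only scalar multiples of the identity commute with all invertible matrices

Z(GL₂(ℝ)) = {aI : a ∈ ℝ, a ≠ 0}


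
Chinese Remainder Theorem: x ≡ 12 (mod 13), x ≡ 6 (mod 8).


m₁ = 13, m₂ = 8, gcd = 1, so CRT applies. M = m₁·m₂ = 104
Let M₁ = M/m₁ = 8, M₂ = M/m₂ = 13
Find y₁ ≡ M₁⁻¹ (mod m₁): 8⁻¹ ≡ 5 (mod 13)
Find y₂ ≡ M₂⁻¹ (mod m₂): 13⁻¹ ≡ 5 (mod 8)
x = a₁·M₁·y₁ + a₂·M₂·y₂ = 12·8·5 + 6·13·5 = 870
Reduce mod 104: x ≡ 38
Check: 38 mod 13 = 12 ✓, 38 mod 8 = 6 ✓

x ≡ 38 (mod 104)


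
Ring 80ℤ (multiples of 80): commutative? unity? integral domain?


80ℤ is a commutative ring under +,× but has no multiplicative identity (1 ∉ 80ℤ); it has no zero divisors, but without unity it is not an integral domain
Commutative: Yes
Integral domain: No
Has unity: No

80ℤ (multiples of 80): Commutative=Yes, Unity=No


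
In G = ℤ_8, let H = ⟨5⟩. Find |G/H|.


|⟨5⟩| = n / gcd(5, 8) = 8 / 1 = 8
H is normal (ℤ_8 is abelian).
|G/H| = |G| / |H| = 8 / 8 = 1

|G/H| = 1


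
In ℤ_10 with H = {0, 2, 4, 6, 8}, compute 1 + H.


1 + H = {1 + h (mod 10) : h ∈ H}
1+0=1, 1+2=3, 1+4=5, 1+6=7, 1+8=9

1 + H = {1, 3, 5, 7, 9}


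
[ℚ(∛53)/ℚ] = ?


∛53 has minimal polynomial x³ - 53 (irreducible over ℚ since 53 is not a perfect cube)

[ℚ(∛53)/ℚ] = 3


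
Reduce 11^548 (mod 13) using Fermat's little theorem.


Fermat's little theorem: if p is prime and gcd(a,p)=1, then a^(p-1) ≡ 1 (mod p)
p = 13 is prime, gcd(11,13) = 1
Reduce exponent: 548 mod 12 = 8
So 11^548 ≡ 11^8 (mod 13)
11^8 mod 13 = 9

11^548 ≡ 9 (mod 13)


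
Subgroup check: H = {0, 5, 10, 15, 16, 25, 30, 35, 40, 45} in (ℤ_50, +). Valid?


Subgroup test for H = {0, 5, 10, 15, 16, 25, 30, 35, 40, 45} in (ℤ_50, +):
(1) 0 ∈ H? Yes
(2) Closure: for all a,b ∈ H, (a+b) mod 50 ∈ H? No  [counterexample: 5 + 15 = 20 ∉ H]
(3) Inverses: for all a ∈ H, -a mod 50 ∈ H? No

No, H is not a subgroup of ℤ_50


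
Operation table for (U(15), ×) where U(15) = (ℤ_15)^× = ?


Elements: {1, 2, 4, 7, 8, 11, 13, 14}
Operation: multiplication mod 15
Entry (a, b) = (a × b) mod 15

Cayley table:
   |  1 |  2 |  4 |  7 |  8 | 11 | 13 | 14
 1 |  1 |  2 |  4 |  7 |  8 | 11 | 13 | 14
 2 |  2 |  4 |  8 | 14 |  1 |  7 | 11 | 13
 4 |  4 |  8 |  1 | 13 |  2 | 14 |  7 | 11
 7 |  7 | 14 | 13 |  4 | 11 |  2 |  1 |  8
 8 |  8 |  1 |  2 | 11 |  4 | 13 | 14 |  7
11 | 11 |  7 | 14 |  2 | 13 |  1 |  8 |  4
13 | 13 | 11 |  7 |  1 | 14 |  8 |  4 |  2
14 | 14 | 13 | 11 |  8 |  7 |  4 |  2 |  1


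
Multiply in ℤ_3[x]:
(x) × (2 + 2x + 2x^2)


Expand and collect like terms; reduce coefficients mod 3:
x^0: 0·2 = 0 ≡ 0 (mod 3)
x^1: 0·2 + 1·2 = 2 ≡ 2 (mod 3)
x^2: 0·2 + 1·2 = 2 ≡ 2 (mod 3)
x^3: 1·2 = 2 ≡ 2 (mod 3)
Result: 2x + 2x^2 + 2x^3

f · g = 2x + 2x^2 + 2x^3


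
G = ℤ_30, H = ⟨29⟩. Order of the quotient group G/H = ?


|⟨29⟩| = n / gcd(29, 30) = 30 / 1 = 30
H is normal (ℤ_30 is abelian).
|G/H| = |G| / |H| = 30 / 30 = 1

|G/H| = 1


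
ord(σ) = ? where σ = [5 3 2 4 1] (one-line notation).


Cycle decomposition: (1 5) (2 3)
Cycle lengths: 2, 2
Order = lcm(2, 2) = 2

ord(σ) = 2


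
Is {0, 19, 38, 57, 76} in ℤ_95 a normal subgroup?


H = {0, 19, 38, 57, 76} in ℤ_95
ℤ_95 is abelian; every subgroup of an abelian group is normal

Yes, normal subgroup


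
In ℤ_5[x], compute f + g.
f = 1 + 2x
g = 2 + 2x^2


Add coefficients mod 5:
x^0: 1 + 2 = 3 (mod 5)
x^1: 2 + 0 = 2 (mod 5)
x^2: 0 + 2 = 2 (mod 5)
Result: 3 + 2x + 2x^2

f + g = 3 + 2x + 2x^2


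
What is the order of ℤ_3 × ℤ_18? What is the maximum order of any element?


|ℤ_3 × ℤ_18| = 3 × 18 = 54
Max element order = lcm(3,18) = 18
Cyclic? No (gcd=3)

|ℤ_3×ℤ_18| = 54, max element order = 18


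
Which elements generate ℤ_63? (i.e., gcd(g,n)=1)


g generates ℤ_n iff gcd(g,n) = 1
Prime factors of 63: 3, 7
Generators are g ∈ {1,...,62} not divisible by any of these primes.
Generators: {1, 2, 4, 5, 8, 10, 11, 13, 16, 17, 19, 20, 22, 23, 25, 26, 29, 31, 32, 34, 37, 38, 40, 41, 43, 44, 46, 47, 50, 52, 53, 55, 58, 59, 61, 62}
Number of generators = φ(63) = 36

Generators of ℤ_63 = {1, 2, 4, 5, 8, 10, 11, 13, 16, 17, 19, 20, 22, 23, 25, 26, 29, 31, 32, 34, 37, 38, 40, 41, 43, 44, 46, 47, 50, 52, 53, 55, 58, 59, 61, 62}


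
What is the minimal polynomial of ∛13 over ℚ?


∛13 satisfies x³ - 13 = 0, irreducible over ℚ (no rational root; 13 is not a perfect cube)

Minimal polynomial: x³ - 13


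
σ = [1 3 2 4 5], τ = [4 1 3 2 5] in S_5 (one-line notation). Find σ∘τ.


σ∘τ: apply τ first, then σ
1 →τ 4 →σ 4
2 →τ 1 →σ 1
3 →τ 3 →σ 2
4 →τ 2 →σ 3
5 →τ 5 →σ 5

σ∘τ = [4 1 2 3 5]


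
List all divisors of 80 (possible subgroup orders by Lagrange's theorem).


Lagrange's theorem: |H| divides |G|
|G| = 80
Divisors of 80: 1, 2, 4, 5, 8, 10, 16, 20, 40, 80

Possible subgroup orders: {1, 2, 4, 5, 8, 10, 16, 20, 40, 80}


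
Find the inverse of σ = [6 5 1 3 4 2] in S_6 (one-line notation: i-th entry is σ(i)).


To find σ⁻¹, swap domain and range:
σ(1) = 6 → σ⁻¹(6) = 1
σ(2) = 5 → σ⁻¹(5) = 2
σ(3) = 1 → σ⁻¹(1) = 3
σ(4) = 3 → σ⁻¹(3) = 4
σ(5) = 4 → σ⁻¹(4) = 5
σ(6) = 2 → σ⁻¹(2) = 6

σ⁻¹ = [3 6 4 5 2 1]


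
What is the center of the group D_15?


Z(G) = {g ∈ G | gx = xg for all x ∈ G}
For odd n, Z(D_n) = {e}: no nontrivial rotation commutes with all reflections

Z(D_15) = {e}


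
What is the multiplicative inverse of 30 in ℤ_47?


Use the extended Euclidean algorithm to write 1 = 30·s + 47·t; then s mod 47 is the inverse.
Euclidean algorithm:
  30 = 0·47 + 30
  47 = 1·30 + 17
  30 = 1·17 + 13
  17 = 1·13 + 4
  13 = 3·4 + 1
  4 = 4·1 + 0
gcd(30,47) = 1
Back-substitution gives: 30·(11) + 47·(-7) = 1
So 30⁻¹ ≡ 11 ≡ 11 (mod 47)
Check: 30 × 11 = 330 ≡ 1 (mod 47) ✓

30⁻¹ ≡ 11 (mod 47)


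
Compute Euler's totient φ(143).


Factor n: 143 = 11 × 13
φ(n) = n · ∏(1 - 1/p) over distinct primes p | n
φ(143) = 143 · (1 - 1/11) · (1 - 1/13) = 120

φ(143) = 120


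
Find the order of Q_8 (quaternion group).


Q_8 = {±1, ±i, ±j, ±k}
|Q_8| = 8

|Q_8 (quaternion group)| = 8


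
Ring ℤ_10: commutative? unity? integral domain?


ℤ_10 is a commutative ring with unity 1; 10 = 2×5 is composite, so 2·5 ≡ 0 gives zero divisors (not an integral domain)
Commutative: Yes
Integral domain: No
Has unity: Yes

ℤ_10: Commutative=Yes, Unity=Yes


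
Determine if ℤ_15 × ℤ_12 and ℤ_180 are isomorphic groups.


Comparing ℤ_15 × ℤ_12 and ℤ_180:
gcd(15,12) = 3 ≠ 1. Max element order in ℤ_15×ℤ_12 is lcm(15,12) = 60 < 180, so it has no element of order 180

No, ℤ_15 × ℤ_12 ≇ ℤ_180


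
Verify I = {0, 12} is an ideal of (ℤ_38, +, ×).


Check ideal conditions for I = {0, 12} in ℤ_38:
(1) I is an additive subgroup? No
(2) For r ∈ ℤ_38 and a ∈ I: r·a ∈ I? No  [counterexample: r=2, a=12, r·a mod 38 = 24 ∉ I]

No, I is not an ideal of ℤ_38


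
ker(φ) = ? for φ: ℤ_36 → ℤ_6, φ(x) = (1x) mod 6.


Kernel = preimage of identity
ker(φ) = {x ∈ ℤ_36 : 1x ≡ 0 (mod 6)}. Since 6 | 36, φ is well-defined. The kernel is the cyclic subgroup ⟨6⟩ of ℤ_36 (order 6), i.e. {0, 6, 12, 18, 24, 30}

ker(φ) = {0, 6, 12, 18, 24, 30}


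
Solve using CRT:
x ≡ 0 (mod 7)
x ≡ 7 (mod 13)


m₁ = 7, m₂ = 13, gcd = 1, so CRT applies. M = m₁·m₂ = 91
Let M₁ = M/m₁ = 13, M₂ = M/m₂ = 7
Find y₁ ≡ M₁⁻¹ (mod m₁): 13⁻¹ ≡ 6 (mod 7)
Find y₂ ≡ M₂⁻¹ (mod m₂): 7⁻¹ ≡ 2 (mod 13)
x = a₁·M₁·y₁ + a₂·M₂·y₂ = 0·13·6 + 7·7·2 = 98
Reduce mod 91: x ≡ 7
Check: 7 mod 7 = 0 ✓, 7 mod 13 = 7 ✓

x ≡ 7 (mod 91)


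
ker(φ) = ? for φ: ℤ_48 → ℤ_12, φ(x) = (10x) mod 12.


Kernel = preimage of identity
ker(φ) = {x ∈ ℤ_48 : 10x ≡ 0 (mod 12)}. Since 12 | 48, φ is well-defined. The kernel is the cyclic subgroup ⟨6⟩ of ℤ_48 (order 8), i.e. {0, 6, 12, 18, 24, 30, 36, 42}

ker(φ) = {0, 6, 12, 18, 24, 30, 36, 42}


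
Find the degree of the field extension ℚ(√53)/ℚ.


√53 has minimal polynomial x² - 53 (irreducible over ℚ since 53 is squarefree)

[ℚ(√53)/ℚ] = 2


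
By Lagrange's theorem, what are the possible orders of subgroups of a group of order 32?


Lagrange's theorem: |H| divides |G|
|G| = 32
Divisors of 32: 1, 2, 4, 8, 16, 32

Possible subgroup orders: {1, 2, 4, 8, 16, 32}


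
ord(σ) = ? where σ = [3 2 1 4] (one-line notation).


Cycle decomposition: (1 3)
Cycle lengths: 2
Order = lcm(2) = 2

ord(σ) = 2


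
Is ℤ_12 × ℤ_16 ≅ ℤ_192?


Comparing ℤ_12 × ℤ_16 and ℤ_192:
gcd(12,16) = 4 ≠ 1. Max element order in ℤ_12×ℤ_16 is lcm(12,16) = 48 < 192, so it has no element of order 192

No, ℤ_12 × ℤ_16 ≇ ℤ_192


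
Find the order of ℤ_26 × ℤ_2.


|A × B| = |A| · |B|
|ℤ_26 × ℤ_2| = 26 × 2 = 52

|ℤ_26 × ℤ_2| = 52


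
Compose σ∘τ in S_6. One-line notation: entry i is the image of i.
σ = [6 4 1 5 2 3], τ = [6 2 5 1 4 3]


σ∘τ: apply τ first, then σ
1 →τ 6 →σ 3
2 →τ 2 →σ 4
3 →τ 5 →σ 2
4 →τ 1 →σ 6
5 →τ 4 →σ 5
6 →τ 3 →σ 1

σ∘τ = [3 4 2 6 5 1]


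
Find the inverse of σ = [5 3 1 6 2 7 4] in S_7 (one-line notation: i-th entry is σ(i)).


To find σ⁻¹, swap domain and range:
σ(1) = 5 → σ⁻¹(5) = 1
σ(2) = 3 → σ⁻¹(3) = 2
σ(3) = 1 → σ⁻¹(1) = 3
σ(4) = 6 → σ⁻¹(6) = 4
σ(5) = 2 → σ⁻¹(2) = 5
σ(6) = 7 → σ⁻¹(7) = 6
σ(7) = 4 → σ⁻¹(4) = 7

σ⁻¹ = [3 5 2 7 1 4 6]


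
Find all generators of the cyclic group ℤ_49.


g generates ℤ_n iff gcd(g,n) = 1
Prime factors of 49: 7
Generators are g ∈ {1,...,48} not divisible by any of these primes.
Generators: {1, 2, 3, 4, 5, 6, 8, 9, 10, 11, 12, 13, 15, 16, 17, 18, 19, 20, 22, 23, 24, 25, 26, 27, 29, 30, 31, 32, 33, 34, 36, 37, 38, 39, 40, 41, 43, 44, 45, 46, 47, 48}
Number of generators = φ(49) = 42

Generators of ℤ_49 = {1, 2, 3, 4, 5, 6, 8, 9, 10, 11, 12, 13, 15, 16, 17, 18, 19, 20, 22, 23, 24, 25, 26, 27, 29, 30, 31, 32, 33, 34, 36, 37, 38, 39, 40, 41, 43, 44, 45, 46, 47, 48}


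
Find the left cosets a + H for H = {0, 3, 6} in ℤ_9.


H = {0, 3, 6}, |H| = 3
Number of cosets = |G|/|H| = 9/3 = 3
0 + H = {0, 3, 6}
1 + H = {1, 4, 7}
2 + H = {2, 5, 8}

Cosets: 0+H={0,3,6}; 1+H={1,4,7}; 2+H={2,5,8}


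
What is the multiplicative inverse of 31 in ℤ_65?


Use the extended Euclidean algorithm to write 1 = 31·s + 65·t; then s mod 65 is the inverse.
Euclidean algorithm:
  31 = 0·65 + 31
  65 = 2·31 + 3
  31 = 10·3 + 1
  3 = 3·1 + 0
gcd(31,65) = 1
Back-substitution gives: 31·(21) + 65·(-10) = 1
So 31⁻¹ ≡ 21 ≡ 21 (mod 65)
Check: 31 × 21 = 651 ≡ 1 (mod 65) ✓

31⁻¹ ≡ 21 (mod 65)


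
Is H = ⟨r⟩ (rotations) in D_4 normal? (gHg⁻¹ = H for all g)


H = ⟨r⟩ (rotations) in D_4
The rotation subgroup ⟨r⟩ has index 2 in D_4, so it is normal

Yes, normal subgroup


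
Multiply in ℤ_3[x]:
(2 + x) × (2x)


Expand and collect like terms; reduce coefficients mod 3:
x^0: 2·0 = 0 ≡ 0 (mod 3)
x^1: 2·2 + 1·0 = 4 ≡ 1 (mod 3)
x^2: 1·2 = 2 ≡ 2 (mod 3)
Result: x + 2x^2

f · g = x + 2x^2


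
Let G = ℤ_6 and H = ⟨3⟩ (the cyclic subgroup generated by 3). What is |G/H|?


|⟨3⟩| = n / gcd(3, 6) = 6 / 3 = 2
H is normal (ℤ_6 is abelian).
|G/H| = |G| / |H| = 6 / 2 = 3

|G/H| = 3


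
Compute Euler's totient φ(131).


Factor n: 131 = 131
φ(n) = n · ∏(1 - 1/p) over distinct primes p | n
φ(131) = 131 · (1 - 1/131) = 130

φ(131) = 130


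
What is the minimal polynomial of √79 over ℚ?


√79 satisfies x² - 79 = 0, irreducible over ℚ since 79 is squarefree

Minimal polynomial: x² - 79


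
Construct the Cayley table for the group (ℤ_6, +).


Elements: {0, 1, 2, 3, 4, 5}
Operation: addition mod 6
Entry (a, b) = (a + b) mod 6

Cayley table:
  | 0 | 1 | 2 | 3 | 4 | 5
0 | 0 | 1 | 2 | 3 | 4 | 5
1 | 1 | 2 | 3 | 4 | 5 | 0
2 | 2 | 3 | 4 | 5 | 0 | 1
3 | 3 | 4 | 5 | 0 | 1 | 2
4 | 4 | 5 | 0 | 1 | 2 | 3
5 | 5 | 0 | 1 | 2 | 3 | 4


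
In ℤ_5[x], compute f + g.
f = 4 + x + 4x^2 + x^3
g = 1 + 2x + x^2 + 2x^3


Add coefficients mod 5:
x^0: 4 + 1 = 0 (mod 5)
x^1: 1 + 2 = 3 (mod 5)
x^2: 4 + 1 = 0 (mod 5)
x^3: 1 + 2 = 3 (mod 5)
Result: 3x + 3x^3

f + g = 3x + 3x^3


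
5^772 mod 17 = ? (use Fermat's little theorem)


Fermat's little theorem: if p is prime and gcd(a,p)=1, then a^(p-1) ≡ 1 (mod p)
p = 17 is prime, gcd(5,17) = 1
Reduce exponent: 772 mod 16 = 4
So 5^772 ≡ 5^4 (mod 17)
5^4 mod 17 = 13

5^772 ≡ 13 (mod 17)


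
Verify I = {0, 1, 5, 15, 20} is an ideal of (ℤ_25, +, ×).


Check ideal conditions for I = {0, 1, 5, 15, 20} in ℤ_25:
(1) I is an additive subgroup? No
(2) For r ∈ ℤ_25 and a ∈ I: r·a ∈ I? No  [counterexample: r=2, a=1, r·a mod 25 = 2 ∉ I]

No, I is not an ideal of ℤ_25


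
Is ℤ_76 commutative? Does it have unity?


ℤ_76 is a commutative ring with unity 1; 76 = 2×38 is composite, so 2·38 ≡ 0 gives zero divisors (not an integral domain)
Commutative: Yes
Integral domain: No
Has unity: Yes

ℤ_76: Commutative=Yes, Unity=Yes


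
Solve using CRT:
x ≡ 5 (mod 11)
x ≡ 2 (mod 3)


m₁ = 11, m₂ = 3, gcd = 1, so CRT applies. M = m₁·m₂ = 33
Let M₁ = M/m₁ = 3, M₂ = M/m₂ = 11
Find y₁ ≡ M₁⁻¹ (mod m₁): 3⁻¹ ≡ 4 (mod 11)
Find y₂ ≡ M₂⁻¹ (mod m₂): 11⁻¹ ≡ 2 (mod 3)
x = a₁·M₁·y₁ + a₂·M₂·y₂ = 5·3·4 + 2·11·2 = 104
Reduce mod 33: x ≡ 5
Check: 5 mod 11 = 5 ✓, 5 mod 3 = 2 ✓

x ≡ 5 (mod 33)


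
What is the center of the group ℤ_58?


Z(G) = {g ∈ G | gx = xg for all x ∈ G}
ℤ_58 is abelian, so Z(G) = G

Z(ℤ_58) = ℤ_58


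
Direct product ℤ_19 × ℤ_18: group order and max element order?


|ℤ_19 × ℤ_18| = 19 × 18 = 342
Max element order = lcm(19,18) = 342
Cyclic? Yes (gcd=1)

|ℤ_19×ℤ_18| = 342, max element order = 342


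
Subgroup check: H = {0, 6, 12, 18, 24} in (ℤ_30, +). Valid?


Subgroup test for H = {0, 6, 12, 18, 24} in (ℤ_30, +):
(1) 0 ∈ H? Yes
(2) Closure: for all a,b ∈ H, (a+b) mod 30 ∈ H? Yes
(3) Inverses: for all a ∈ H, -a mod 30 ∈ H? Yes

Yes, H is a subgroup of ℤ_30


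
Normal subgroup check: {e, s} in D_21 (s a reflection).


H = {e, s} in D_21 (s a reflection)
r·s·r⁻¹ = sr⁻² ≠ s for n ≥ 3, so {e, s} is not closed under conjugation

No, not a normal subgroup


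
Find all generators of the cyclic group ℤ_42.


g generates ℤ_n iff gcd(g,n) = 1
Prime factors of 42: 2, 3, 7
Generators are g ∈ {1,...,41} not divisible by any of these primes.
Generators: {1, 5, 11, 13, 17, 19, 23, 25, 29, 31, 37, 41}
Number of generators = φ(42) = 12

Generators of ℤ_42 = {1, 5, 11, 13, 17, 19, 23, 25, 29, 31, 37, 41}


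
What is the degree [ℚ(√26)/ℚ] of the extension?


√26 has minimal polynomial x² - 26 (irreducible over ℚ since 26 is squarefree)

[ℚ(√26)/ℚ] = 2


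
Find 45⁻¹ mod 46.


Use the extended Euclidean algorithm to write 1 = 45·s + 46·t; then s mod 46 is the inverse.
Euclidean algorithm:
  45 = 0·46 + 45
  46 = 1·45 + 1
  45 = 45·1 + 0
gcd(45,46) = 1
Back-substitution gives: 45·(-1) + 46·(1) = 1
So 45⁻¹ ≡ -1 ≡ 45 (mod 46)
Check: 45 × 45 = 2025 ≡ 1 (mod 46) ✓

45⁻¹ ≡ 45 (mod 46)


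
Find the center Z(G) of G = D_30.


Z(G) = {g ∈ G | gx = xg for all x ∈ G}
For even n, Z(D_n) = {e, r^(n/2)}: the 180° rotation r^15 commutes with every reflection and rotation

Z(D_30) = {e, r^15}


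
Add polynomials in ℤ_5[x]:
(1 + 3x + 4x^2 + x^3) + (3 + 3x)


Add coefficients mod 5:
x^0: 1 + 3 = 4 (mod 5)
x^1: 3 + 3 = 1 (mod 5)
x^2: 4 + 0 = 4 (mod 5)
x^3: 1 + 0 = 1 (mod 5)
Result: 4 + x + 4x^2 + x^3

f + g = 4 + x + 4x^2 + x^3


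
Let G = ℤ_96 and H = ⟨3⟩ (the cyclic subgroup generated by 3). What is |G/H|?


|⟨3⟩| = n / gcd(3, 96) = 96 / 3 = 32
H is normal (ℤ_96 is abelian).
|G/H| = |G| / |H| = 96 / 32 = 3

|G/H| = 3


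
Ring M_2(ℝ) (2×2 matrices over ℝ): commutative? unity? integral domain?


Matrix multiplication is non-commutative for n ≥ 2; the identity matrix I is the unity; singular matrices give zero divisors, so not an integral domain
Commutative: No
Integral domain: No
Has unity: Yes

M_2(ℝ) (2×2 matrices over ℝ): Commutative=No, Unity=Yes


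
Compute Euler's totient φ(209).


Factor n: 209 = 11 × 19
φ(n) = n · ∏(1 - 1/p) over distinct primes p | n
φ(209) = 209 · (1 - 1/11) · (1 - 1/19) = 180

φ(209) = 180


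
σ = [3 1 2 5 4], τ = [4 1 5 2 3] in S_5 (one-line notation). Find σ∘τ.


σ∘τ: apply τ first, then σ
1 →τ 4 →σ 5
2 →τ 1 →σ 3
3 →τ 5 →σ 4
4 →τ 2 →σ 1
5 →τ 3 →σ 2

σ∘τ = [5 3 4 1 2]


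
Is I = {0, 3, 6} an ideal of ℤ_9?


Check ideal conditions for I = {0, 3, 6} in ℤ_9:
(1) I is an additive subgroup? Yes
(2) For r ∈ ℤ_9 and a ∈ I: r·a ∈ I? Yes

Yes, I is an ideal of ℤ_9


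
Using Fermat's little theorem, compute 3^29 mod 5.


Fermat's little theorem: if p is prime and gcd(a,p)=1, then a^(p-1) ≡ 1 (mod p)
p = 5 is prime, gcd(3,5) = 1
Reduce exponent: 29 mod 4 = 1
So 3^29 ≡ 3^1 (mod 5)
3^1 mod 5 = 3

3^29 ≡ 3 (mod 5)


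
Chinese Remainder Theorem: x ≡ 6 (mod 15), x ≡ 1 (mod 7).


m₁ = 15, m₂ = 7, gcd = 1, so CRT applies. M = m₁·m₂ = 105
Let M₁ = M/m₁ = 7, M₂ = M/m₂ = 15
Find y₁ ≡ M₁⁻¹ (mod m₁): 7⁻¹ ≡ 13 (mod 15)
Find y₂ ≡ M₂⁻¹ (mod m₂): 15⁻¹ ≡ 1 (mod 7)
x = a₁·M₁·y₁ + a₂·M₂·y₂ = 6·7·13 + 1·15·1 = 561
Reduce mod 105: x ≡ 36
Check: 36 mod 15 = 6 ✓, 36 mod 7 = 1 ✓

x ≡ 36 (mod 105)


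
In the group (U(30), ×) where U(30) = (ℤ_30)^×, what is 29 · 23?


Operation: multiplication mod 30
29 · 23 = (a × b) mod 30 with a = 29, b = 23

29 · 23 = 7


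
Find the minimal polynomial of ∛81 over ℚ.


∛81 satisfies x³ - 81 = 0, irreducible over ℚ (no rational root; 81 is not a perfect cube)

Minimal polynomial: x³ - 81


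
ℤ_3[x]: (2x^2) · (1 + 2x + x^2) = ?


Expand and collect like terms; reduce coefficients mod 3:
x^0: 0·1 = 0 ≡ 0 (mod 3)
x^1: 0·2 + 0·1 = 0 ≡ 0 (mod 3)
x^2: 0·1 + 0·2 + 2·1 = 2 ≡ 2 (mod 3)
x^3: 0·1 + 2·2 = 4 ≡ 1 (mod 3)
x^4: 2·1 = 2 ≡ 2 (mod 3)
Result: 2x^2 + x^3 + 2x^4

f · g = 2x^2 + x^3 + 2x^4
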